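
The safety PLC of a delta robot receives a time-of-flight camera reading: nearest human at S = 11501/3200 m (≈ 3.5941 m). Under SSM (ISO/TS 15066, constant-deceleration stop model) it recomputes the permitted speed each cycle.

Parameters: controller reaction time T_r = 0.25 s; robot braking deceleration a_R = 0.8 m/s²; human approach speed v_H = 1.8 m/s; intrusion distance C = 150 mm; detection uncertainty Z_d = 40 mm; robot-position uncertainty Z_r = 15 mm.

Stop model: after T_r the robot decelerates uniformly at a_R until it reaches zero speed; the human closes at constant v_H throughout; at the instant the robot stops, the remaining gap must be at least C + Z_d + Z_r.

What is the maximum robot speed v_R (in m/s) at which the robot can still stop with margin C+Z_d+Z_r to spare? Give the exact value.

v_R_max = 19/20 m/s = 0.9500 m/s

quadratic (5/8)·v² + (5/2)·v + (-1881/640) = 0
  disc = (5/2)² − 4·(5/8)·(-1881/640) = 3481/256 ; √disc = 59/16
  v_R = (−(5/2) + 59/16) / (2·(5/8)) = 19/20 m/s
check:
braking lasts T_s = (19/20)/(4/5) = 1.1875 s
reaction-phase robot travel = 0.9500·0.2500 = 0.2375 m
robot covers 0.9500·1.1875 − ½·0.8000·1.1875² = 0.5641 m while stopping
person approaches 1.8000·(0.2500+1.1875) = 2.5875 m
C+Z_d+Z_r = 0.1500+0.0400+0.0150 = 0.2050 m
sum ≈ 0.2375+0.5641+2.5875+0.2050 ≈ 3.5941 m = S ✓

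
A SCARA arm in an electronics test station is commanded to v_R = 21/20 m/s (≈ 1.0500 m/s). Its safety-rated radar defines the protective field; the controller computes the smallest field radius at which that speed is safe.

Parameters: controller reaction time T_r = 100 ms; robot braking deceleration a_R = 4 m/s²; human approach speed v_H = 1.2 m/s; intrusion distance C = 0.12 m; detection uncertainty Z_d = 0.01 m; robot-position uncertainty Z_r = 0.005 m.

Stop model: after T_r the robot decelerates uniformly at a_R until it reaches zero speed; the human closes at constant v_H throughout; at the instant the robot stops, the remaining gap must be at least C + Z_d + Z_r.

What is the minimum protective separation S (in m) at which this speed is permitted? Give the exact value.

braking lasts T_s = (21/20)/4 = 0.2625 s
robot in T_r: 1.0500·0.1000 = 0.1050 m
robot under decel: 1.0500²/(2·4.0000) = 0.1378 m
person approaches 1.2000·(0.1000+0.2625) = 0.4350 m
C+Z_d+Z_r = 0.1200+0.0100+0.0050 = 0.1350 m
S_min ≈ 0.1050+0.1378+0.4350+0.1350  ⇒  S_min = 2601/3200 m

S_min = 2601/3200 m = 0.8128 m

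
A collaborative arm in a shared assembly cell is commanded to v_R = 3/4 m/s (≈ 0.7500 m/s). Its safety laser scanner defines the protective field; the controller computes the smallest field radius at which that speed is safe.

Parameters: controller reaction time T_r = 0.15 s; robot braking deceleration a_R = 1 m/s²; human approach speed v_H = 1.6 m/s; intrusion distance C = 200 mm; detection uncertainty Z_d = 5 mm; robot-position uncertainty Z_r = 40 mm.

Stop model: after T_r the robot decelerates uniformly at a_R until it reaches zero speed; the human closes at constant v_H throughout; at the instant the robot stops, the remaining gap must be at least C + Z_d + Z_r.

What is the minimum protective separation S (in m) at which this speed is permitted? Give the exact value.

S_min = 1663/800 m = 2.0787 m

T_s = v_R/a_R = (3/4)/1 = 0.7500 s
reaction-phase robot travel = 0.7500·0.1500 = 0.1125 m
robot under decel: 0.7500²/(2·1.0000) = 0.2812 m
human closes 1.6000·0.9000 = 1.4400 m
residual clearance needed = 0.2000+0.0050+0.0400 = 0.2450 m
S_min ≈ 0.1125+0.2812+1.4400+0.2450  ⇒  S_min = 1663/800 m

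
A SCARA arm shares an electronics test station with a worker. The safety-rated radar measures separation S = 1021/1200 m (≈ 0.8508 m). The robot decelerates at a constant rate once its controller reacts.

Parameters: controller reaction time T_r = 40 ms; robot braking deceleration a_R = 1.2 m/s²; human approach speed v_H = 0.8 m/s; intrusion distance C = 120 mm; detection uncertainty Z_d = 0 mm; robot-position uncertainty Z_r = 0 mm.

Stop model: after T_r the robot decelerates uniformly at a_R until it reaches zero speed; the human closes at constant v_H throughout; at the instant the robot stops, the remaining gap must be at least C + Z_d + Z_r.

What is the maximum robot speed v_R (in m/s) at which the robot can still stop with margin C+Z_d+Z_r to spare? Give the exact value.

at the boundary: (5/12)·v² + (53/75)·v + (-4193/6000) = 0
  disc = (53/75)² − 4·(5/12)·(-4193/6000) = 16641/10000 ; √disc = 129/100
  v_R = (−(53/75) + 129/100) / (2·(5/12)) = 7/10 m/s
check:
T_s = v_R/a_R = (7/10)/(6/5) = 0.5833 s
robot covers v_R·T_r = 0.7000·0.0400 = 0.0280 m before braking
braking distance = 0.7000²/(2·1.2000) = 0.2042 m
human over T_r+T_s: 0.8000·(0.0400+0.5833) = 0.4987 m
C+Z_d+Z_r = 0.1200+0.0000+0.0000 = 0.1200 m
sum ≈ 0.0280+0.2042+0.4987+0.1200 ≈ 0.8508 m = S ✓

v_R_max = 7/10 m/s = 0.7000 m/s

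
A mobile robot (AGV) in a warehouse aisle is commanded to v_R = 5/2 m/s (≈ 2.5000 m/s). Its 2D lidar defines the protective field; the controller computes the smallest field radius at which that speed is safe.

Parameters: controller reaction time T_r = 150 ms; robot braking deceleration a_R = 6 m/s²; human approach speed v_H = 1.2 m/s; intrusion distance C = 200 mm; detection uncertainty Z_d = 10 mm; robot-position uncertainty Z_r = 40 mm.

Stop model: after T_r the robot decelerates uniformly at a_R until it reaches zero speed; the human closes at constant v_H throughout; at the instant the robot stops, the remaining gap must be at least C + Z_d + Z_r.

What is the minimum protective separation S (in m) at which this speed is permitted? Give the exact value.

S_min = 2191/1200 m = 1.8258 m

T_s = v_R/a_R = (5/2)/6 = 0.4167 s
robot covers v_R·T_r = 2.5000·0.1500 = 0.3750 m before braking
robot covers 2.5000·0.4167 − ½·6.0000·0.4167² = 0.5208 m while stopping
person approaches 1.2000·(0.1500+0.4167) = 0.6800 m
C+Z_d+Z_r = 0.2000+0.0100+0.0400 = 0.2500 m
S_min ≈ 0.3750+0.5208+0.6800+0.2500  ⇒  S_min = 2191/1200 m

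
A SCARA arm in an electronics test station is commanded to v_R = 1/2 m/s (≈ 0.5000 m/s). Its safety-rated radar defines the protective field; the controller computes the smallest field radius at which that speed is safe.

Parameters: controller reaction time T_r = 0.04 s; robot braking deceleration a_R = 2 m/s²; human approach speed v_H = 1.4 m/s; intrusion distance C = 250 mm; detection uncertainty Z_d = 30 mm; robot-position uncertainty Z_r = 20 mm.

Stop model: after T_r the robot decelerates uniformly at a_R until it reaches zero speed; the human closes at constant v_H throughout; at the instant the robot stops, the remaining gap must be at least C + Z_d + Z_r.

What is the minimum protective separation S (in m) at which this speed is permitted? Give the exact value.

T_s = v_R/a_R = (1/2)/2 = 0.2500 s
robot in T_r: 0.5000·0.0400 = 0.0200 m
robot covers 0.5000·0.2500 − ½·2.0000·0.2500² = 0.0625 m while stopping
human closes 1.4000·0.2900 = 0.4060 m
margins: 0.2500+0.0300+0.0200 = 0.3000 m
S_min ≈ 0.0200+0.0625+0.4060+0.3000  ⇒  S_min = 1577/2000 m

S_min = 1577/2000 m = 0.7885 m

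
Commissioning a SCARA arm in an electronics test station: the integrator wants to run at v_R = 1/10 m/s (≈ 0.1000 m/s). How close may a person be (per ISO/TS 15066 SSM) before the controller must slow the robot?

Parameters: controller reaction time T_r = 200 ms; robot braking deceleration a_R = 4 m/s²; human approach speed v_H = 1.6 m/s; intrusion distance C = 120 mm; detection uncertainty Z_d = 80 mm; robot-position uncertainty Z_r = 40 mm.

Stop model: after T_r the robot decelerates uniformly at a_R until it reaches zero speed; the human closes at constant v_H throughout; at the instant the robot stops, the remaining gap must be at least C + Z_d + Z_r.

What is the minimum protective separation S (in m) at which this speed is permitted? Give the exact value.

T_s = v_R/a_R = (1/10)/4 = 0.0250 s
reaction-phase robot travel = 0.1000·0.2000 = 0.0200 m
robot covers 0.1000·0.0250 − ½·4.0000·0.0250² = 0.0013 m while stopping
person approaches 1.6000·(0.2000+0.0250) = 0.3600 m
margins: 0.1200+0.0800+0.0400 = 0.2400 m
S_min ≈ 0.0200+0.0013+0.3600+0.2400  ⇒  S_min = 497/800 m

S_min = 497/800 m = 0.6212 m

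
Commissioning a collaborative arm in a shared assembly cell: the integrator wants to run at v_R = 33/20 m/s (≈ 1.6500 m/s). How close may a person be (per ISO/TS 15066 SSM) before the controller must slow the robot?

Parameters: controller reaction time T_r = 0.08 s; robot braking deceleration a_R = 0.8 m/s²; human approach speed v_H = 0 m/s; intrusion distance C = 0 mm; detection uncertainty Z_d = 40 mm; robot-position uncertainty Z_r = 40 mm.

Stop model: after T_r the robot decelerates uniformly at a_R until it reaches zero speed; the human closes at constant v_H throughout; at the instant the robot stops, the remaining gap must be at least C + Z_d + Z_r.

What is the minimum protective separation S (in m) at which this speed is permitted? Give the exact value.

S_min = 30617/16000 m = 1.9136 m

T_s = v_R/a_R = (33/20)/(4/5) = 2.0625 s
reaction-phase robot travel = 1.6500·0.0800 = 0.1320 m
braking distance = 1.6500²/(2·0.8000) = 1.7016 m
human closes 0.0000·2.1425 = 0.0000 m
residual clearance needed = 0.0000+0.0400+0.0400 = 0.0800 m
S_min ≈ 0.1320+1.7016+0.0000+0.0800  ⇒  S_min = 30617/16000 m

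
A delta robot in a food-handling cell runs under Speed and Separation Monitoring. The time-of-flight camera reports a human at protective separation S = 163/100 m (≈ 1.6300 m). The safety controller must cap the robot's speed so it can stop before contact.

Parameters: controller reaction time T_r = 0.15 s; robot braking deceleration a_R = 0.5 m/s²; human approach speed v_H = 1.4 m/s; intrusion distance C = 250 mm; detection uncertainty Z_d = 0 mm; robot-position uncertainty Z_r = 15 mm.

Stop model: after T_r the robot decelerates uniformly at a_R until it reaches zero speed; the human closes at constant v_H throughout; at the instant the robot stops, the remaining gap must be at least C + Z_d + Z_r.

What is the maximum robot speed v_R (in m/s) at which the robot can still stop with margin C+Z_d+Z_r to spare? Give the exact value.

quadratic (1)·v² + (59/20)·v + (-231/200) = 0
  disc = (59/20)² − 4·(1)·(-231/200) = 5329/400 ; √disc = 73/20
  v_R = (−(59/20) + 73/20) / (2·(1)) = 7/20 m/s
check:
braking lasts T_s = (7/20)/(1/2) = 0.7000 s
robot covers v_R·T_r = 0.3500·0.1500 = 0.0525 m before braking
robot covers 0.3500·0.7000 − ½·0.5000·0.7000² = 0.1225 m while stopping
person approaches 1.4000·(0.1500+0.7000) = 1.1900 m
margins: 0.2500+0.0000+0.0150 = 0.2650 m
sum ≈ 0.0525+0.1225+1.1900+0.2650 ≈ 1.6300 m = S ✓

v_R_max = 7/20 m/s = 0.3500 m/s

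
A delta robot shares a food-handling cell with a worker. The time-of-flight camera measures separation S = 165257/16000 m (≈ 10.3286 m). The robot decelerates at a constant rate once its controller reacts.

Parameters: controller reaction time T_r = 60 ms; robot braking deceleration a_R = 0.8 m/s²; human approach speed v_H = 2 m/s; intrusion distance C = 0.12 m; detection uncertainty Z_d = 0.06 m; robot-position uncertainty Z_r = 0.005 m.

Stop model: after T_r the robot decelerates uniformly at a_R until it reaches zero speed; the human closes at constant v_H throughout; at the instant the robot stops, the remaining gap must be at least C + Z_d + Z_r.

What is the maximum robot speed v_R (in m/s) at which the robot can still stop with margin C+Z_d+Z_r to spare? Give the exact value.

at the boundary: (5/8)·v² + (64/25)·v + (-160377/16000) = 0
  disc = (64/25)² − 4·(5/8)·(-160377/16000) = 5058001/160000 ; √disc = 2249/400
  v_R = (−(64/25) + 2249/400) / (2·(5/8)) = 49/20 m/s
check:
T_s = v_R/a_R = (49/20)/(4/5) = 3.0625 s
robot covers v_R·T_r = 2.4500·0.0600 = 0.1470 m before braking
robot under decel: 2.4500²/(2·0.8000) = 3.7516 m
human over T_r+T_s: 2.0000·(0.0600+3.0625) = 6.2450 m
C+Z_d+Z_r = 0.1200+0.0600+0.0050 = 0.1850 m
sum ≈ 0.1470+3.7516+6.2450+0.1850 ≈ 10.3286 m = S ✓

v_R_max = 49/20 m/s = 2.4500 m/s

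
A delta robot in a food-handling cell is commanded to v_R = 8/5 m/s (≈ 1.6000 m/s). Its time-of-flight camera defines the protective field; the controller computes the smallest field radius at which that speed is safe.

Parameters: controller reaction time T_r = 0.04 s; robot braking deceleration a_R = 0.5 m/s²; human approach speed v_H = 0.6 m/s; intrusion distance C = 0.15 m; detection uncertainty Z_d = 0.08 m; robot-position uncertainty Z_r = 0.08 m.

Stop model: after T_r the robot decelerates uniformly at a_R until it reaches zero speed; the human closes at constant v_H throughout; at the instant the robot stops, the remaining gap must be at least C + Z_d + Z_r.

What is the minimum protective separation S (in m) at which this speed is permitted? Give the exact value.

S_min = 2439/500 m = 4.8780 m

T_s = v_R/a_R = (8/5)/(1/2) = 3.2000 s
robot in T_r: 1.6000·0.0400 = 0.0640 m
braking distance = 1.6000²/(2·0.5000) = 2.5600 m
human over T_r+T_s: 0.6000·(0.0400+3.2000) = 1.9440 m
margins: 0.1500+0.0800+0.0800 = 0.3100 m
S_min ≈ 0.0640+2.5600+1.9440+0.3100  ⇒  S_min = 2439/500 m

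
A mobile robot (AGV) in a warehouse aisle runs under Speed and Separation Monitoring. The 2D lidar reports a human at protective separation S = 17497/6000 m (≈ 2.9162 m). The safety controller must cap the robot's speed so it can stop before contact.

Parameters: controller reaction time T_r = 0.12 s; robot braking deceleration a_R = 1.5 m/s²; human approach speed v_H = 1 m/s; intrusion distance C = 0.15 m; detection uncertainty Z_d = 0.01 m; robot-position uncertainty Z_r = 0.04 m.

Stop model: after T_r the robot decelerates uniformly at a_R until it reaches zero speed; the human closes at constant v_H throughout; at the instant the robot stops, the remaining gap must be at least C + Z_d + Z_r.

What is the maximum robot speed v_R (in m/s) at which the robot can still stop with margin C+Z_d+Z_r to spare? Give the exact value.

v_R_max = 37/20 m/s = 1.8500 m/s

collect terms ⇒ (1/3)·v_R² + (59/75)·v_R + (-15577/6000) = 0
  disc = (59/75)² − 4·(1/3)·(-15577/6000) = 10201/2500 ; √disc = 101/50
  v_R = (−(59/75) + 101/50) / (2·(1/3)) = 37/20 m/s
check:
T_s = v_R/a_R = (37/20)/(3/2) = 1.2333 s
robot covers v_R·T_r = 1.8500·0.1200 = 0.2220 m before braking
robot covers 1.8500·1.2333 − ½·1.5000·1.2333² = 1.1408 m while stopping
person approaches 1.0000·(0.1200+1.2333) = 1.3533 m
C+Z_d+Z_r = 0.1500+0.0100+0.0400 = 0.2000 m
sum ≈ 0.2220+1.1408+1.3533+0.2000 ≈ 2.9162 m = S ✓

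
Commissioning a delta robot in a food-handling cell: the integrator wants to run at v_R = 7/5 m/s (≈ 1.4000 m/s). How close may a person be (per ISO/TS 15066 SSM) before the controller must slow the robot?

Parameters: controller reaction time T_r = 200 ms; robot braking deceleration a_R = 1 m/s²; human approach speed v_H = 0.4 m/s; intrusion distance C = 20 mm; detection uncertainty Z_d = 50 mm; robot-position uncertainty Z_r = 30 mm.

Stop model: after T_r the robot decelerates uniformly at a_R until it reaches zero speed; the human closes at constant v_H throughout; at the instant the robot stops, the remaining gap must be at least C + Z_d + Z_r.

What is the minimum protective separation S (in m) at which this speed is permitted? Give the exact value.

braking lasts T_s = (7/5)/1 = 1.4000 s
reaction-phase robot travel = 1.4000·0.2000 = 0.2800 m
braking distance = 1.4000²/(2·1.0000) = 0.9800 m
human over T_r+T_s: 0.4000·(0.2000+1.4000) = 0.6400 m
C+Z_d+Z_r = 0.0200+0.0500+0.0300 = 0.1000 m
S_min ≈ 0.2800+0.9800+0.6400+0.1000  ⇒  S_min = 2 m

S_min = 2 m = 2.0000 m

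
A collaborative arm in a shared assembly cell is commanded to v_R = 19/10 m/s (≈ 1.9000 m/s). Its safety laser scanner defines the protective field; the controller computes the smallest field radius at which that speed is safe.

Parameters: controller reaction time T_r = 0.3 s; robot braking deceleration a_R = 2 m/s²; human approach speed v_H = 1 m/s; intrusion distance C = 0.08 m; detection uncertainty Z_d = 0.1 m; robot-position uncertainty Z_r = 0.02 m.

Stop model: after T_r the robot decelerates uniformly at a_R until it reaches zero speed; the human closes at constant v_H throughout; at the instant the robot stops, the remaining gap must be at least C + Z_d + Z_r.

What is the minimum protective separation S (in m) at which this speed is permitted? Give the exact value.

S_min = 1169/400 m = 2.9225 m

T_s = v_R/a_R = (19/10)/2 = 0.9500 s
robot in T_r: 1.9000·0.3000 = 0.5700 m
robot covers 1.9000·0.9500 − ½·2.0000·0.9500² = 0.9025 m while stopping
person approaches 1.0000·(0.3000+0.9500) = 1.2500 m
C+Z_d+Z_r = 0.0800+0.1000+0.0200 = 0.2000 m
S_min ≈ 0.5700+0.9025+1.2500+0.2000  ⇒  S_min = 1169/400 m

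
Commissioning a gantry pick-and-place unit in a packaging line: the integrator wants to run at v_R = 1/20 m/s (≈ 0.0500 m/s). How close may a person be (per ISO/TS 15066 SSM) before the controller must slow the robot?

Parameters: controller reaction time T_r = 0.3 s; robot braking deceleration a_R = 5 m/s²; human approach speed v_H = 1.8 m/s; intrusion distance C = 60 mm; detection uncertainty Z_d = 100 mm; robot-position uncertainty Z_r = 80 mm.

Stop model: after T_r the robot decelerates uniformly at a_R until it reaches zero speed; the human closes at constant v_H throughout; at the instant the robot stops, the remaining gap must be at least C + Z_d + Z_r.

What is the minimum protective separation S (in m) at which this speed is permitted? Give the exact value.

stop time T_s = (1/20)/5 = 0.0100 s
reaction-phase robot travel = 0.0500·0.3000 = 0.0150 m
robot under decel: 0.0500²/(2·5.0000) = 0.0003 m
person approaches 1.8000·(0.3000+0.0100) = 0.5580 m
margins: 0.0600+0.1000+0.0800 = 0.2400 m
S_min ≈ 0.0150+0.0003+0.5580+0.2400  ⇒  S_min = 3253/4000 m

S_min = 3253/4000 m = 0.8133 m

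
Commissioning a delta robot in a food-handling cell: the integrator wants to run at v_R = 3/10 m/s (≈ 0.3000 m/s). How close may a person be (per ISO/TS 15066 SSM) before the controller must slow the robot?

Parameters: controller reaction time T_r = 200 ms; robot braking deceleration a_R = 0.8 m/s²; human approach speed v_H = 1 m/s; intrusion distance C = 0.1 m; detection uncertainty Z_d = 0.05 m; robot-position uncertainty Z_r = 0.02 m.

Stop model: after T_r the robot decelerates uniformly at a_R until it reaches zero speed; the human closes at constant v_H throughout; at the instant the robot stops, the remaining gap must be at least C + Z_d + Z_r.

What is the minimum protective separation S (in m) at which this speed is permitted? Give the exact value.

S_min = 689/800 m = 0.8612 m

T_s = v_R/a_R = (3/10)/(4/5) = 0.3750 s
robot in T_r: 0.3000·0.2000 = 0.0600 m
robot under decel: 0.3000²/(2·0.8000) = 0.0563 m
person approaches 1.0000·(0.2000+0.3750) = 0.5750 m
C+Z_d+Z_r = 0.1000+0.0500+0.0200 = 0.1700 m
S_min ≈ 0.0600+0.0563+0.5750+0.1700  ⇒  S_min = 689/800 m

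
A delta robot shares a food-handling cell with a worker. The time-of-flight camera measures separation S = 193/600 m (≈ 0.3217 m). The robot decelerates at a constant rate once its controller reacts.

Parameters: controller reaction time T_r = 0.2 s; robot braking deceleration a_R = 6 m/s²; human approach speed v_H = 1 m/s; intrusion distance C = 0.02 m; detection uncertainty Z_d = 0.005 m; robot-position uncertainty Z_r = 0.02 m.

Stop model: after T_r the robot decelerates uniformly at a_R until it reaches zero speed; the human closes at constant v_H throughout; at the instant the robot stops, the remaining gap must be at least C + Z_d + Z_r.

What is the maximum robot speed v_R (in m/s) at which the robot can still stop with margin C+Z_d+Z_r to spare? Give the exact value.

collect terms ⇒ (1/12)·v_R² + (11/30)·v_R + (-23/300) = 0
  disc = (11/30)² − 4·(1/12)·(-23/300) = 4/25 ; √disc = 2/5
  v_R = (−(11/30) + 2/5) / (2·(1/12)) = 1/5 m/s
check:
stop time T_s = (1/5)/6 = 0.0333 s
reaction-phase robot travel = 0.2000·0.2000 = 0.0400 m
robot under decel: 0.2000²/(2·6.0000) = 0.0033 m
human over T_r+T_s: 1.0000·(0.2000+0.0333) = 0.2333 m
margins: 0.0200+0.0050+0.0200 = 0.0450 m
sum ≈ 0.0400+0.0033+0.2333+0.0450 ≈ 0.3217 m = S ✓

v_R_max = 1/5 m/s = 0.2000 m/s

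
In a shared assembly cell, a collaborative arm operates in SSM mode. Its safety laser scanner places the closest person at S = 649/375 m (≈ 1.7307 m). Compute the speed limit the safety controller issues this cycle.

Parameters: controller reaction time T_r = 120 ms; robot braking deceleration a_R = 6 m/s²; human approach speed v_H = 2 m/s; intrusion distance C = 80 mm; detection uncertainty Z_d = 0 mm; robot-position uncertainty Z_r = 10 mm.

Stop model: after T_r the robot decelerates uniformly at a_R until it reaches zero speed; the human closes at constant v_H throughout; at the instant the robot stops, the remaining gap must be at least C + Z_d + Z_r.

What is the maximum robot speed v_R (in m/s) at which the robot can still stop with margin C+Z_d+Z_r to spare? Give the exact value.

at the boundary: (1/12)·v² + (34/75)·v + (-2101/1500) = 0
  disc = (34/75)² − 4·(1/12)·(-2101/1500) = 1681/2500 ; √disc = 41/50
  v_R = (−(34/75) + 41/50) / (2·(1/12)) = 11/5 m/s
check:
braking lasts T_s = (11/5)/6 = 0.3667 s
robot in T_r: 2.2000·0.1200 = 0.2640 m
braking distance = 2.2000²/(2·6.0000) = 0.4033 m
human closes 2.0000·0.4867 = 0.9733 m
C+Z_d+Z_r = 0.0800+0.0000+0.0100 = 0.0900 m
sum ≈ 0.2640+0.4033+0.9733+0.0900 ≈ 1.7307 m = S ✓

v_R_max = 11/5 m/s = 2.2000 m/s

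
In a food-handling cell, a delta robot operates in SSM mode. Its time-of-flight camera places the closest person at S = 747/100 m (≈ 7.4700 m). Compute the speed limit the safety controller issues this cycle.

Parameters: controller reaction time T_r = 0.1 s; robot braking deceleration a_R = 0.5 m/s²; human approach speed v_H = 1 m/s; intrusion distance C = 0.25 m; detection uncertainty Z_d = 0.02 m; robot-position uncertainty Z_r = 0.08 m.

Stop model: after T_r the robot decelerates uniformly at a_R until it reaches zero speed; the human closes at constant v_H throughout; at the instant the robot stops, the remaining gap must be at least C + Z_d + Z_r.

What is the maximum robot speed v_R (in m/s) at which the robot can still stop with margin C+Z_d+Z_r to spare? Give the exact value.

quadratic (1)·v² + (21/10)·v + (-351/50) = 0
  disc = (21/10)² − 4·(1)·(-351/50) = 3249/100 ; √disc = 57/10
  v_R = (−(21/10) + 57/10) / (2·(1)) = 9/5 m/s
check:
T_s = v_R/a_R = (9/5)/(1/2) = 3.6000 s
reaction-phase robot travel = 1.8000·0.1000 = 0.1800 m
robot under decel: 1.8000²/(2·0.5000) = 3.2400 m
human closes 1.0000·3.7000 = 3.7000 m
C+Z_d+Z_r = 0.2500+0.0200+0.0800 = 0.3500 m
sum ≈ 0.1800+3.2400+3.7000+0.3500 ≈ 7.4700 m = S ✓

v_R_max = 9/5 m/s = 1.8000 m/s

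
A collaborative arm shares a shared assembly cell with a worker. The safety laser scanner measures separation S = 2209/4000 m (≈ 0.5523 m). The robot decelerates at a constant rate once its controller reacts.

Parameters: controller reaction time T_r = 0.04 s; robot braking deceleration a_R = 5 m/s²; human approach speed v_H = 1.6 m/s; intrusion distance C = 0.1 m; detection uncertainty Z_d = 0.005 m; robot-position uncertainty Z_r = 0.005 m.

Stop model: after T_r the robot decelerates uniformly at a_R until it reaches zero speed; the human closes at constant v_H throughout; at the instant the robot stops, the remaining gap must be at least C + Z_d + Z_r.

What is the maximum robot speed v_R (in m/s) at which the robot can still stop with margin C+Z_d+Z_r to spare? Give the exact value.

collect terms ⇒ (1/10)·v_R² + (9/25)·v_R + (-1513/4000) = 0
  disc = (9/25)² − 4·(1/10)·(-1513/4000) = 2809/10000 ; √disc = 53/100
  v_R = (−(9/25) + 53/100) / (2·(1/10)) = 17/20 m/s
check:
braking lasts T_s = (17/20)/5 = 0.1700 s
reaction-phase robot travel = 0.8500·0.0400 = 0.0340 m
robot under decel: 0.8500²/(2·5.0000) = 0.0722 m
human closes 1.6000·0.2100 = 0.3360 m
margins: 0.1000+0.0050+0.0050 = 0.1100 m
sum ≈ 0.0340+0.0722+0.3360+0.1100 ≈ 0.5523 m = S ✓

v_R_max = 17/20 m/s = 0.8500 m/s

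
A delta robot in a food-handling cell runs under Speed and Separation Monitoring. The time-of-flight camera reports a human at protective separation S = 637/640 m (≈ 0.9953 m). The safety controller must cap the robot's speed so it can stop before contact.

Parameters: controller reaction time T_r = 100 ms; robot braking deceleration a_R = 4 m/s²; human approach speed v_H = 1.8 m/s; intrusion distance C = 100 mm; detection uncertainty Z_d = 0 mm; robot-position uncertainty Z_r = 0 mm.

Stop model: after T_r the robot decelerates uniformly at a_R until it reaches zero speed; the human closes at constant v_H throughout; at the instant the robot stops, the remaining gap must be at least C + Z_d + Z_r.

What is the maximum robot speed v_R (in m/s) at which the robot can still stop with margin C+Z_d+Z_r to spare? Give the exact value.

v_R_max = 21/20 m/s = 1.0500 m/s

at the boundary: (1/8)·v² + (11/20)·v + (-2289/3200) = 0
  disc = (11/20)² − 4·(1/8)·(-2289/3200) = 169/256 ; √disc = 13/16
  v_R = (−(11/20) + 13/16) / (2·(1/8)) = 21/20 m/s
check:
braking lasts T_s = (21/20)/4 = 0.2625 s
reaction-phase robot travel = 1.0500·0.1000 = 0.1050 m
braking distance = 1.0500²/(2·4.0000) = 0.1378 m
human closes 1.8000·0.3625 = 0.6525 m
residual clearance needed = 0.1000+0.0000+0.0000 = 0.1000 m
sum ≈ 0.1050+0.1378+0.6525+0.1000 ≈ 0.9953 m = S ✓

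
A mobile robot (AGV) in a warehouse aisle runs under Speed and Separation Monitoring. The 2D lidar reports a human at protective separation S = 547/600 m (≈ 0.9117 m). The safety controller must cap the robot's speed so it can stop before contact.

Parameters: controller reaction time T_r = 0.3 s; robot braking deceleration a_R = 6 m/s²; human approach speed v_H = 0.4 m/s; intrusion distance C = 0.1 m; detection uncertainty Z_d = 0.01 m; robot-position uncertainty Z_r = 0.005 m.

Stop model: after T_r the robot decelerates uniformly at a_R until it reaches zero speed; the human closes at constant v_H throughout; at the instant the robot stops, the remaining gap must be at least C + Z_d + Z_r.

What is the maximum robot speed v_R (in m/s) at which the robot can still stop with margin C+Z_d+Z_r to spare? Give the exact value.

at the boundary: (1/12)·v² + (11/30)·v + (-203/300) = 0
  disc = (11/30)² − 4·(1/12)·(-203/300) = 9/25 ; √disc = 3/5
  v_R = (−(11/30) + 3/5) / (2·(1/12)) = 7/5 m/s
check:
T_s = v_R/a_R = (7/5)/6 = 0.2333 s
robot in T_r: 1.4000·0.3000 = 0.4200 m
braking distance = 1.4000²/(2·6.0000) = 0.1633 m
person approaches 0.4000·(0.3000+0.2333) = 0.2133 m
C+Z_d+Z_r = 0.1000+0.0100+0.0050 = 0.1150 m
sum ≈ 0.4200+0.1633+0.2133+0.1150 ≈ 0.9117 m = S ✓

v_R_max = 7/5 m/s = 1.4000 m/s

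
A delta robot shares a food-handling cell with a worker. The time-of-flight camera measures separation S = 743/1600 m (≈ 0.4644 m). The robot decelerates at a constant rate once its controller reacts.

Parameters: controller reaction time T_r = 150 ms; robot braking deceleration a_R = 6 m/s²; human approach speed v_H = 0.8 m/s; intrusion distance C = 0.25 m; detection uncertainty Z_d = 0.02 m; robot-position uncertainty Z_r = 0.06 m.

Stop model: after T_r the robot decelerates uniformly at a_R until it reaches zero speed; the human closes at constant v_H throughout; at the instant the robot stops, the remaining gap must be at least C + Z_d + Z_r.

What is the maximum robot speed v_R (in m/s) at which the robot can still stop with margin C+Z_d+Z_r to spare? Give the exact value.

v_R_max = 1/20 m/s = 0.0500 m/s

at the boundary: (1/12)·v² + (17/60)·v + (-23/1600) = 0
  disc = (17/60)² − 4·(1/12)·(-23/1600) = 49/576 ; √disc = 7/24
  v_R = (−(17/60) + 7/24) / (2·(1/12)) = 1/20 m/s
check:
braking lasts T_s = (1/20)/6 = 0.0083 s
robot covers v_R·T_r = 0.0500·0.1500 = 0.0075 m before braking
braking distance = 0.0500²/(2·6.0000) = 0.0002 m
human over T_r+T_s: 0.8000·(0.1500+0.0083) = 0.1267 m
C+Z_d+Z_r = 0.2500+0.0200+0.0600 = 0.3300 m
sum ≈ 0.0075+0.0002+0.1267+0.3300 ≈ 0.4644 m = S ✓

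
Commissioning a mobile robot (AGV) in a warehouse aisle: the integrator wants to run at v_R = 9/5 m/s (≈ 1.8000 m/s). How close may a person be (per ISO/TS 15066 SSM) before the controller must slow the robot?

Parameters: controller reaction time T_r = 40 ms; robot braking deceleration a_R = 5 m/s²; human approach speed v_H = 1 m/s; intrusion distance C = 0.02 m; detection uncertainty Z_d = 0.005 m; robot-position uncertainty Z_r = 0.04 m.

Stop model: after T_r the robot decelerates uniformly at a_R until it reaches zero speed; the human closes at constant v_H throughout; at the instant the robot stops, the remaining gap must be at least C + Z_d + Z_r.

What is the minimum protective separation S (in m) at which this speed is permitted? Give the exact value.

stop time T_s = (9/5)/5 = 0.3600 s
robot covers v_R·T_r = 1.8000·0.0400 = 0.0720 m before braking
robot covers 1.8000·0.3600 − ½·5.0000·0.3600² = 0.3240 m while stopping
person approaches 1.0000·(0.0400+0.3600) = 0.4000 m
residual clearance needed = 0.0200+0.0050+0.0400 = 0.0650 m
S_min ≈ 0.0720+0.3240+0.4000+0.0650  ⇒  S_min = 861/1000 m

S_min = 861/1000 m = 0.8610 m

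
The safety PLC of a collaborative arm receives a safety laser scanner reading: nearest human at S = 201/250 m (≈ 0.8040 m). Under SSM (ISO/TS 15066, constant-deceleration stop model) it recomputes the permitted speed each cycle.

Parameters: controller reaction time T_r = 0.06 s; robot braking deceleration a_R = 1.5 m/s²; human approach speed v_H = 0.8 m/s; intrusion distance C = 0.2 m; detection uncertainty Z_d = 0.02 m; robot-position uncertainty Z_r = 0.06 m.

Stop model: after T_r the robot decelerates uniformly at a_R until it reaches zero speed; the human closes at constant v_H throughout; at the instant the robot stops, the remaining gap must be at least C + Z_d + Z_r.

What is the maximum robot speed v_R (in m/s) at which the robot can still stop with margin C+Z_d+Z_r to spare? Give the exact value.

v_R_max = 3/5 m/s = 0.6000 m/s

quadratic (1/3)·v² + (89/150)·v + (-119/250) = 0
  disc = (89/150)² − 4·(1/3)·(-119/250) = 22201/22500 ; √disc = 149/150
  v_R = (−(89/150) + 149/150) / (2·(1/3)) = 3/5 m/s
check:
stop time T_s = (3/5)/(3/2) = 0.4000 s
robot in T_r: 0.6000·0.0600 = 0.0360 m
braking distance = 0.6000²/(2·1.5000) = 0.1200 m
human over T_r+T_s: 0.8000·(0.0600+0.4000) = 0.3680 m
residual clearance needed = 0.2000+0.0200+0.0600 = 0.2800 m
sum ≈ 0.0360+0.1200+0.3680+0.2800 ≈ 0.8040 m = S ✓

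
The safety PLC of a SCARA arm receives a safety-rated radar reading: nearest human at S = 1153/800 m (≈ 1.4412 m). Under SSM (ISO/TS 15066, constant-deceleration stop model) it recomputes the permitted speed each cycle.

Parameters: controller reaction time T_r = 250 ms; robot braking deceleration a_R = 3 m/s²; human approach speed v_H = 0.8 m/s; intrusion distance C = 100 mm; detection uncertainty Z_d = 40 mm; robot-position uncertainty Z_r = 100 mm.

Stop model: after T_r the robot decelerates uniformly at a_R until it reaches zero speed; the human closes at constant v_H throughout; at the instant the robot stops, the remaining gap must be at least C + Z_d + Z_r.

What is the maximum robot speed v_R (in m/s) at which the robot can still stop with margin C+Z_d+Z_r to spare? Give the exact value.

v_R_max = 27/20 m/s = 1.3500 m/s

quadratic (1/6)·v² + (31/60)·v + (-801/800) = 0
  disc = (31/60)² − 4·(1/6)·(-801/800) = 841/900 ; √disc = 29/30
  v_R = (−(31/60) + 29/30) / (2·(1/6)) = 27/20 m/s
check:
braking lasts T_s = (27/20)/3 = 0.4500 s
reaction-phase robot travel = 1.3500·0.2500 = 0.3375 m
robot under decel: 1.3500²/(2·3.0000) = 0.3038 m
human closes 0.8000·0.7000 = 0.5600 m
C+Z_d+Z_r = 0.1000+0.0400+0.1000 = 0.2400 m
sum ≈ 0.3375+0.3038+0.5600+0.2400 ≈ 1.4412 m = S ✓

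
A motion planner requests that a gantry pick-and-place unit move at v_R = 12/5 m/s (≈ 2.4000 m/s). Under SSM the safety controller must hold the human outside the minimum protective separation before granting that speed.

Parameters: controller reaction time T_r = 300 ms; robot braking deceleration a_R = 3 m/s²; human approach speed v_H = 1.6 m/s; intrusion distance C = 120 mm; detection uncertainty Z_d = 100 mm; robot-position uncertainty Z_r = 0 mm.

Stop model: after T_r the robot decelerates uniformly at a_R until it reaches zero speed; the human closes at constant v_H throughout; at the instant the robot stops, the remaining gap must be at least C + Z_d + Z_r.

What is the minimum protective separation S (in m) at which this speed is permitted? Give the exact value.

T_s = v_R/a_R = (12/5)/3 = 0.8000 s
robot in T_r: 2.4000·0.3000 = 0.7200 m
robot covers 2.4000·0.8000 − ½·3.0000·0.8000² = 0.9600 m while stopping
human over T_r+T_s: 1.6000·(0.3000+0.8000) = 1.7600 m
C+Z_d+Z_r = 0.1200+0.1000+0.0000 = 0.2200 m
S_min ≈ 0.7200+0.9600+1.7600+0.2200  ⇒  S_min = 183/50 m

S_min = 183/50 m = 3.6600 m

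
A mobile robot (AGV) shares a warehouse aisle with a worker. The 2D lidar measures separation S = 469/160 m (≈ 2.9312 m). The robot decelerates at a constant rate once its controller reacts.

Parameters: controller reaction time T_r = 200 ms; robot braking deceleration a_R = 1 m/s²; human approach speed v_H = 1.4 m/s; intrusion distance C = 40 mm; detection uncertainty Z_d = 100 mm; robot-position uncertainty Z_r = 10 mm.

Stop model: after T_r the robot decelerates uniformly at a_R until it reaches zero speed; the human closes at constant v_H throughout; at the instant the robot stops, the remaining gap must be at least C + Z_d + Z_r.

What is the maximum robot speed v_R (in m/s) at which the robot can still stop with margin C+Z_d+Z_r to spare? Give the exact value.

quadratic (1/2)·v² + (8/5)·v + (-2001/800) = 0
  disc = (8/5)² − 4·(1/2)·(-2001/800) = 121/16 ; √disc = 11/4
  v_R = (−(8/5) + 11/4) / (2·(1/2)) = 23/20 m/s
check:
stop time T_s = (23/20)/1 = 1.1500 s
robot in T_r: 1.1500·0.2000 = 0.2300 m
robot covers 1.1500·1.1500 − ½·1.0000·1.1500² = 0.6613 m while stopping
human closes 1.4000·1.3500 = 1.8900 m
margins: 0.0400+0.1000+0.0100 = 0.1500 m
sum ≈ 0.2300+0.6613+1.8900+0.1500 ≈ 2.9312 m = S ✓

v_R_max = 23/20 m/s = 1.1500 m/s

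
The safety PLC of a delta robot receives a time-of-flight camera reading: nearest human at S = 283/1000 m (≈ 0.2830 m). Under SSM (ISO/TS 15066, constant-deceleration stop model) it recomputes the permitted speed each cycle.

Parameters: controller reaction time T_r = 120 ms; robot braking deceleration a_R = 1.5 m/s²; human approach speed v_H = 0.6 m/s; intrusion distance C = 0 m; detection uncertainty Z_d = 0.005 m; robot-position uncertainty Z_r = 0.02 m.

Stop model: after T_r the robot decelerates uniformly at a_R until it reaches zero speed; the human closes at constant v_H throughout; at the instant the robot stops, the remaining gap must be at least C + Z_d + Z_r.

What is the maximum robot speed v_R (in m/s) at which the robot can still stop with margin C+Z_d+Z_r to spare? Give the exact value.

at the boundary: (1/3)·v² + (13/25)·v + (-93/500) = 0
  disc = (13/25)² − 4·(1/3)·(-93/500) = 324/625 ; √disc = 18/25
  v_R = (−(13/25) + 18/25) / (2·(1/3)) = 3/10 m/s
check:
stop time T_s = (3/10)/(3/2) = 0.2000 s
reaction-phase robot travel = 0.3000·0.1200 = 0.0360 m
braking distance = 0.3000²/(2·1.5000) = 0.0300 m
person approaches 0.6000·(0.1200+0.2000) = 0.1920 m
margins: 0.0000+0.0050+0.0200 = 0.0250 m
sum ≈ 0.0360+0.0300+0.1920+0.0250 ≈ 0.2830 m = S ✓

v_R_max = 3/10 m/s = 0.3000 m/s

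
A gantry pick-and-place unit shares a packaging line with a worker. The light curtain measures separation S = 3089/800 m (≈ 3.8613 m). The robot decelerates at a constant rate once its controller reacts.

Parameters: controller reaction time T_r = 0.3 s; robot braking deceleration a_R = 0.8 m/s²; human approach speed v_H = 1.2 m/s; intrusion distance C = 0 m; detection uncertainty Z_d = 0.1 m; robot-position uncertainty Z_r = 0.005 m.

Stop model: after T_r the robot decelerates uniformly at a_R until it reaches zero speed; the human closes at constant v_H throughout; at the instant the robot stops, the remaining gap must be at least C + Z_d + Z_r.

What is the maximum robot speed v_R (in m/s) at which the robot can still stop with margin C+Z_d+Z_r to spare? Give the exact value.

v_R_max = 13/10 m/s = 1.3000 m/s

quadratic (5/8)·v² + (9/5)·v + (-2717/800) = 0
  disc = (9/5)² − 4·(5/8)·(-2717/800) = 18769/1600 ; √disc = 137/40
  v_R = (−(9/5) + 137/40) / (2·(5/8)) = 13/10 m/s
check:
stop time T_s = (13/10)/(4/5) = 1.6250 s
robot covers v_R·T_r = 1.3000·0.3000 = 0.3900 m before braking
braking distance = 1.3000²/(2·0.8000) = 1.0562 m
human closes 1.2000·1.9250 = 2.3100 m
margins: 0.0000+0.1000+0.0050 = 0.1050 m
sum ≈ 0.3900+1.0562+2.3100+0.1050 ≈ 3.8613 m = S ✓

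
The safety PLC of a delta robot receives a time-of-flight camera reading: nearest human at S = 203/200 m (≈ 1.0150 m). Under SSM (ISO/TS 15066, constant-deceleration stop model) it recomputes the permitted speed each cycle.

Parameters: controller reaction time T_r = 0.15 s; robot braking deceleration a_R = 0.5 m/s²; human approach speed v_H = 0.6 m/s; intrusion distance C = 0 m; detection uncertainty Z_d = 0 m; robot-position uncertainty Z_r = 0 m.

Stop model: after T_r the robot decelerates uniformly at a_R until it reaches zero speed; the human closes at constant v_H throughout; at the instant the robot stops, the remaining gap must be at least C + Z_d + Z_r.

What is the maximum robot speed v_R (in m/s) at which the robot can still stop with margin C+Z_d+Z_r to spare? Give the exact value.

v_R_max = 1/2 m/s = 0.5000 m/s

quadratic (1)·v² + (27/20)·v + (-37/40) = 0
  disc = (27/20)² − 4·(1)·(-37/40) = 2209/400 ; √disc = 47/20
  v_R = (−(27/20) + 47/20) / (2·(1)) = 1/2 m/s
check:
T_s = v_R/a_R = (1/2)/(1/2) = 1.0000 s
robot in T_r: 0.5000·0.1500 = 0.0750 m
robot covers 0.5000·1.0000 − ½·0.5000·1.0000² = 0.2500 m while stopping
person approaches 0.6000·(0.1500+1.0000) = 0.6900 m
margins: 0.0000+0.0000+0.0000 = 0.0000 m
sum ≈ 0.0750+0.2500+0.6900+0.0000 ≈ 1.0150 m = S ✓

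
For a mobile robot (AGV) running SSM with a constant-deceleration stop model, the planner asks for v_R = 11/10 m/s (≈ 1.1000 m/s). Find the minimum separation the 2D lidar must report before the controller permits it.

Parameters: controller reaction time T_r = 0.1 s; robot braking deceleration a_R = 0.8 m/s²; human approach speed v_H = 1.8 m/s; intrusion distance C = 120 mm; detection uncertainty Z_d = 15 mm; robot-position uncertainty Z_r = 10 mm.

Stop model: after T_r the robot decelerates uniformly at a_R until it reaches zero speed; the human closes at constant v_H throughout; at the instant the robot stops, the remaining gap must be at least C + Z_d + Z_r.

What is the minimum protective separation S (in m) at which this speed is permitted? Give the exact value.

S_min = 2933/800 m = 3.6662 m

braking lasts T_s = (11/10)/(4/5) = 1.3750 s
robot covers v_R·T_r = 1.1000·0.1000 = 0.1100 m before braking
braking distance = 1.1000²/(2·0.8000) = 0.7562 m
person approaches 1.8000·(0.1000+1.3750) = 2.6550 m
residual clearance needed = 0.1200+0.0150+0.0100 = 0.1450 m
S_min ≈ 0.1100+0.7562+2.6550+0.1450  ⇒  S_min = 2933/800 m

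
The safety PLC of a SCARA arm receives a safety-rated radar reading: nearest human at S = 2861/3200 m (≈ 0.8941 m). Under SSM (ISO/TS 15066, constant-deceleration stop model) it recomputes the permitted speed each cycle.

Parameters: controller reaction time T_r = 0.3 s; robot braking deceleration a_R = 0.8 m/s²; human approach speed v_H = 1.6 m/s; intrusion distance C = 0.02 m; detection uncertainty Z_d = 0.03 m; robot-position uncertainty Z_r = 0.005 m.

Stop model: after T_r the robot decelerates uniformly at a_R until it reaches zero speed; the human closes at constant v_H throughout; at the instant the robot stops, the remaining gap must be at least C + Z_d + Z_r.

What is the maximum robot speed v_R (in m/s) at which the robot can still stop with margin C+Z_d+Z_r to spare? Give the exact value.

collect terms ⇒ (5/8)·v_R² + (23/10)·v_R + (-1149/3200) = 0
  disc = (23/10)² − 4·(5/8)·(-1149/3200) = 39601/6400 ; √disc = 199/80
  v_R = (−(23/10) + 199/80) / (2·(5/8)) = 3/20 m/s
check:
braking lasts T_s = (3/20)/(4/5) = 0.1875 s
reaction-phase robot travel = 0.1500·0.3000 = 0.0450 m
robot covers 0.1500·0.1875 − ½·0.8000·0.1875² = 0.0141 m while stopping
human over T_r+T_s: 1.6000·(0.3000+0.1875) = 0.7800 m
C+Z_d+Z_r = 0.0200+0.0300+0.0050 = 0.0550 m
sum ≈ 0.0450+0.0141+0.7800+0.0550 ≈ 0.8941 m = S ✓

v_R_max = 3/20 m/s = 0.1500 m/s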